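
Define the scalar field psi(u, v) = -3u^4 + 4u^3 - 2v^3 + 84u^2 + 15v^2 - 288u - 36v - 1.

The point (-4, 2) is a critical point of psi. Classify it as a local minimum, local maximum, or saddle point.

saddle point

The mixed partial ∂²psi/∂u∂v is 0, so the Hessian at any point is diag(psi_uu, psi_vv) = diag(12(-3u^2 + 2u + 14), 6(-2v + 5)).
At (-4, 2): H = diag(-504, 6).
The eigenvalues have opposite signs, so H is indefinite: a saddle point.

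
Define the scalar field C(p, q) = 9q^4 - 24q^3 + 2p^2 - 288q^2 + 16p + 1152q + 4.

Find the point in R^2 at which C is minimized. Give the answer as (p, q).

C(p,q) separates as A(p) + B(q) + 4, so its minimum is min A + min B + 4.
A'(p) = 4p + 16 vanishes at p ∈ {-4}; B'(q) = 36(q - 4)(q - 2)(q + 4) vanishes at q ∈ {-4, 2, 4}.
Local minima of A (where A''>0): A(-4)=-32. Local minima of B: B(-4)=-5376, B(4)=768.
So the global minimum of C is A(-4) + B(-4) + 4 = -32 − 5376 + 4 = -5404, attained at (-4, -4).

(-4, -4)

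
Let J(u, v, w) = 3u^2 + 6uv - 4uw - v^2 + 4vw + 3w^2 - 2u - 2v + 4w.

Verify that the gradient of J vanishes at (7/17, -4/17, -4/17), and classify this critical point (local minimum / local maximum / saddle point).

∇J = (6u + 6v - 4w - 2, 6u - 2v + 4w - 2, -4u + 4v + 6w + 4); substituting (7/17, -4/17, -4/17) gives ∇J = (0, 0, 0), so (7/17, -4/17, -4/17) is indeed a critical point.
The Hessian is constant: H = [[6, 6, -4], [6, -2, 4], [-4, 4, 6]].
Leading principal minors: Δ₁ = 6, Δ₂ = -48, Δ₃ = -544.
The minors fit neither the all-positive nor the alternating-sign pattern, so H is indefinite: a saddle point.

saddle point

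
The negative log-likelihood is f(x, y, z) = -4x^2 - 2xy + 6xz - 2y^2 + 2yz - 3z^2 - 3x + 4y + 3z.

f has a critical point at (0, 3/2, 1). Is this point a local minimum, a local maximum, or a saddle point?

local maximum

The Hessian is constant: H = [[-8, -2, 6], [-2, -4, 2], [6, 2, -6]].
Leading principal minors: Δ₁ = -8, Δ₂ = 28, Δ₃ = -40.
The minors alternate sign starting negative (−, +, −), so H is negative definite: a local maximum.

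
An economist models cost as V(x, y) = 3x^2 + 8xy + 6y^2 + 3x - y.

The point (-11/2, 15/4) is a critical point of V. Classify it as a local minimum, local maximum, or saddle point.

The Hessian of V is constant: H = [[6, 8], [8, 12]].
det(H) = 6·12 − 8² = 8.
det(H) > 0 and tr(H) = 18 > 0, so H is positive definite and the point is a local minimum.

local minimum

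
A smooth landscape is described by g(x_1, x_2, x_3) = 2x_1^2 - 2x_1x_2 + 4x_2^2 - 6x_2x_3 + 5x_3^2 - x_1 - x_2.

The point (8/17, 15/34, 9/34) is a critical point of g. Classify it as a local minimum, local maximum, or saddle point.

The Hessian is constant: H = [[4, -2, 0], [-2, 8, -6], [0, -6, 10]].
Leading principal minors: Δ₁ = 4, Δ₂ = 28, Δ₃ = 136.
All leading minors are positive, so H is positive definite: a local minimum.

local minimum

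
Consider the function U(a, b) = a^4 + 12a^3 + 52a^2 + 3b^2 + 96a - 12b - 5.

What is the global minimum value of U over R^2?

-81

U(a,b) separates as P(a) + Q(b) − 5, so its minimum is min P + min Q − 5.
P'(a) = 4(a + 2)(a + 3)(a + 4) vanishes at a ∈ {-4, -3, -2}; Q'(b) = 6b - 12 vanishes at b ∈ {2}.
Local minima of P (where P''>0): P(-4)=-64, P(-2)=-64. Local minima of Q: Q(2)=-12.
So the global minimum of U is P(-4) + Q(2) − 5 = -64 − 12 − 5 = -81, attained at (-4, 2).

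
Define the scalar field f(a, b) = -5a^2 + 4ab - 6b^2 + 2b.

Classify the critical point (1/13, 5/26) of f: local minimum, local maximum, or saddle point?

The Hessian of f is constant: H = [[-10, 4], [4, -12]].
det(H) = (-10)·(-12) − 4² = 104.
det(H) > 0 and tr(H) = -22 < 0, so H is negative definite and the point is a local maximum.

local maximum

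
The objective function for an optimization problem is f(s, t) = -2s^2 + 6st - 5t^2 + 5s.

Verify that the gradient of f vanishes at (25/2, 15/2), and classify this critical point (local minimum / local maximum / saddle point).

local maximum

∇f = (-4s + 6t + 5, 6s - 10t); substituting (25/2, 15/2) gives ∇f = (0, 0), so (25/2, 15/2) is indeed a critical point.
The Hessian of f is constant: H = [[-4, 6], [6, -10]].
det(H) = (-4)·(-10) − 6² = 4.
det(H) > 0 and tr(H) = -14 < 0, so H is negative definite and the point is a local maximum.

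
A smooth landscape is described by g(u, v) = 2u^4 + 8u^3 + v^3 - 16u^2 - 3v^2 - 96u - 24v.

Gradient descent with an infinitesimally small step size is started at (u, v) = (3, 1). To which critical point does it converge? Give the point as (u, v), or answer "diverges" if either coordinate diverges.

g is separable, so gradient descent decouples: u follows -∂g/∂u, v follows -∂g/∂v.
∂g/∂u = 8(u - 2)(u + 2)(u + 3); at u=3 this is 240, so u decreases.
∂g/∂v = 3(v - 4)(v + 2); at v=1 this is -27, so v increases.
u converges to its nearest critical value 2 (a local min of the u-part); v converges to 4. The iterate converges to (2, 4).

(2, 4)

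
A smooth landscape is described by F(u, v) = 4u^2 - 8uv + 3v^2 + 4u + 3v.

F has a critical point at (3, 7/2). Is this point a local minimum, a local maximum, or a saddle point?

The Hessian of F is constant: H = [[8, -8], [-8, 6]].
det(H) = 8·6 − (-8)² = -16.
Since det(H) < 0, H is indefinite and the critical point is a saddle point.

saddle point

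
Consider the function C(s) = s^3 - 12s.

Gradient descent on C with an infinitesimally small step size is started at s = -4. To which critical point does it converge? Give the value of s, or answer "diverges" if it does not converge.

diverges

C'(s) = 3(s - 2)(s + 2), so C'(-4) = 36.
Gradient descent moves in the -C' direction, i.e. s is decreasing.
There is no critical point below s=-4, and C' keeps the same sign, so the iterate runs off to −∞.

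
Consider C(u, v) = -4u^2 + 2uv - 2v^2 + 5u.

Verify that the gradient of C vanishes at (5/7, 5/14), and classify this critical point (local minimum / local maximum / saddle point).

∇C = (-8u + 2v + 5, 2u - 4v); substituting (5/7, 5/14) gives ∇C = (0, 0), so (5/7, 5/14) is indeed a critical point.
The Hessian of C is constant: H = [[-8, 2], [2, -4]].
det(H) = (-8)·(-4) − 2² = 28.
det(H) > 0 and tr(H) = -12 < 0, so H is negative definite and the point is a local maximum.

local maximum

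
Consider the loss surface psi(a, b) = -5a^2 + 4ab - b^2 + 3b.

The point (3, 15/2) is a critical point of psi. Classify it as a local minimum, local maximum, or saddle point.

local maximum

The Hessian of psi is constant: H = [[-10, 4], [4, -2]].
det(H) = (-10)·(-2) − 4² = 4.
det(H) > 0 and tr(H) = -12 < 0, so H is negative definite and the point is a local maximum.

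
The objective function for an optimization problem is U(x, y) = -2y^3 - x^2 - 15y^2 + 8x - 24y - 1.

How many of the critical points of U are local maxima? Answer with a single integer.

1

U separates as a function of x plus a function of y, so ∇U=0 decouples.
∂U/∂x = -2(x - 4) = 0 at x ∈ {4}; ∂U/∂y = -6(y + 1)(y + 4) = 0 at y ∈ {-4, -1}.
The Hessian is diagonal: diag(U_xx, U_yy). Second derivatives: U_xx(4)=-2; U_yy(-4)=18, U_yy(-1)=-18.
Local maxima occur where both diagonal entries negative: (4, -1). Count: 1.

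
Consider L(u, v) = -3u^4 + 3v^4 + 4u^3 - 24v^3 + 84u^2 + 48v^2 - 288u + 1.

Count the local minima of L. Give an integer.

L separates as a function of u plus a function of v, so ∇L=0 decouples.
∂L/∂u = -12(u - 3)(u - 2)(u + 4) = 0 at u ∈ {-4, 2, 3}; ∂L/∂v = 12v(v - 4)(v - 2) = 0 at v ∈ {0, 2, 4}.
The Hessian is diagonal: diag(L_uu, L_vv). Second derivatives: L_uu(-4)=-504, L_uu(2)=72, L_uu(3)=-84; L_vv(0)=96, L_vv(2)=-48, L_vv(4)=96.
Local minima occur where both diagonal entries positive: (2, 0), (2, 4). Count: 2.

2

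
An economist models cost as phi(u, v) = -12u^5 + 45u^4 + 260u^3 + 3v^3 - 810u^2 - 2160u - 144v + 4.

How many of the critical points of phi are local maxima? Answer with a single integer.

phi separates as a function of u plus a function of v, so ∇phi=0 decouples.
∂phi/∂u = -60(u - 4)(u - 3)(u + 1)(u + 3) = 0 at u ∈ {-3, -1, 3, 4}; ∂phi/∂v = 9(v - 4)(v + 4) = 0 at v ∈ {-4, 4}.
The Hessian is diagonal: diag(phi_uu, phi_vv). Second derivatives: phi_uu(-3)=5040, phi_uu(-1)=-2400, phi_uu(3)=1440, phi_uu(4)=-2100; phi_vv(-4)=-72, phi_vv(4)=72.
Local maxima occur where both diagonal entries negative: (-1, -4), (4, -4). Count: 2.

2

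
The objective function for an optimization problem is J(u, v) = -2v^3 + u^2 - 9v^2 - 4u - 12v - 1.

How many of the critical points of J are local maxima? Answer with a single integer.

J separates as a function of u plus a function of v, so ∇J=0 decouples.
∂J/∂u = 2(u - 2) = 0 at u ∈ {2}; ∂J/∂v = -6(v + 1)(v + 2) = 0 at v ∈ {-2, -1}.
The Hessian is diagonal: diag(J_uu, J_vv). Second derivatives: J_uu(2)=2; J_vv(-2)=6, J_vv(-1)=-6.
Local maxima occur where both diagonal entries negative: none. Count: 0.

0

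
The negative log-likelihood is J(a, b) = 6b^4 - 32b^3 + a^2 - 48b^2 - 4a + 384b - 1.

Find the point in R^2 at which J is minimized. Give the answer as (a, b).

J(a,b) separates as P(a) + Q(b) − 1, so its minimum is min P + min Q − 1.
P'(a) = 2a - 4 vanishes at a ∈ {2}; Q'(b) = 24(b - 4)(b - 2)(b + 2) vanishes at b ∈ {-2, 2, 4}.
Local minima of P (where P''>0): P(2)=-4. Local minima of Q: Q(-2)=-608, Q(4)=256.
So the global minimum of J is P(2) + Q(-2) − 1 = -4 − 608 − 1 = -613, attained at (2, -2).

(2, -2)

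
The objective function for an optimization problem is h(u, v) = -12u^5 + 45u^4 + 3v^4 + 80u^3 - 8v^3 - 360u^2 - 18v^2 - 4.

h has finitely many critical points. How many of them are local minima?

4

h separates as a function of u plus a function of v, so ∇h=0 decouples.
∂h/∂u = -60u(u - 3)(u - 2)(u + 2) = 0 at u ∈ {-2, 0, 2, 3}; ∂h/∂v = 12v(v - 3)(v + 1) = 0 at v ∈ {-1, 0, 3}.
The Hessian is diagonal: diag(h_uu, h_vv). Second derivatives: h_uu(-2)=2400, h_uu(0)=-720, h_uu(2)=480, h_uu(3)=-900; h_vv(-1)=48, h_vv(0)=-36, h_vv(3)=144.
Local minima occur where both diagonal entries positive: (-2, -1), (-2, 3), (2, -1), (2, 3). Count: 4.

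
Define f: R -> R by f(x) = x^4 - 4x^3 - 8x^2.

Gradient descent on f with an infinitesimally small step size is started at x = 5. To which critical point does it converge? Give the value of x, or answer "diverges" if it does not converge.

f'(x) = 4x(x - 4)(x + 1), so f'(5) = 120.
Gradient descent moves in the -f' direction, i.e. x is decreasing.
The nearest critical point in that direction is x = 4, where f'' = 80 > 0 (a local minimum). The iterate converges there.

4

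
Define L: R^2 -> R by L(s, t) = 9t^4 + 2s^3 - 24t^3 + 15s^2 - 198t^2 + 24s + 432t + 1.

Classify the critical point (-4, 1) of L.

The mixed partial ∂²L/∂s∂t is 0, so the Hessian at any point is diag(L_ss, L_tt) = diag(6(2s + 5), 36(3t^2 - 4t - 11)).
At (-4, 1): H = diag(-18, -432).
Both eigenvalues are negative, so H is negative definite: a local maximum.

local maximum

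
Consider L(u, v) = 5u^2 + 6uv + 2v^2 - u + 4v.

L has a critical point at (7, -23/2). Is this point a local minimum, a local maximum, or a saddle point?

local minimum

The Hessian of L is constant: H = [[10, 6], [6, 4]].
det(H) = 10·4 − 6² = 4.
det(H) > 0 and tr(H) = 14 > 0, so H is positive definite and the point is a local minimum.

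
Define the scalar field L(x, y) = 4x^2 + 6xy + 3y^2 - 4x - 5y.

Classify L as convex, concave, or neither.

L is quadratic, so its Hessian is the constant matrix H = [[8, 6], [6, 6]].
det(H) = 12, tr(H) = 14.
det(H) > 0 and tr(H) > 0, so H is positive definite everywhere: convex.

convex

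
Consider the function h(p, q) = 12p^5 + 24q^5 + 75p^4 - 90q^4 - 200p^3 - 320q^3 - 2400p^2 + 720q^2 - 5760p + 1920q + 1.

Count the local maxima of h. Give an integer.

4

h separates as a function of p plus a function of q, so ∇h=0 decouples.
∂h/∂p = 60(p - 4)(p + 2)(p + 3)(p + 4) = 0 at p ∈ {-4, -3, -2, 4}; ∂h/∂q = 120(q - 4)(q - 2)(q + 1)(q + 2) = 0 at q ∈ {-2, -1, 2, 4}.
The Hessian is diagonal: diag(h_pp, h_qq). Second derivatives: h_pp(-4)=-960, h_pp(-3)=420, h_pp(-2)=-720, h_pp(4)=20160; h_qq(-2)=-2880, h_qq(-1)=1800, h_qq(2)=-2880, h_qq(4)=7200.
Local maxima occur where both diagonal entries negative: (-4, -2), (-4, 2), (-2, -2), (-2, 2). Count: 4.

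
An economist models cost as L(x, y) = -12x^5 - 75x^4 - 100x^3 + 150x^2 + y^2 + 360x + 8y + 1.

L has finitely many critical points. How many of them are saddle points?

2

L separates as a function of x plus a function of y, so ∇L=0 decouples.
∂L/∂x = -60(x - 1)(x + 1)(x + 2)(x + 3) = 0 at x ∈ {-3, -2, -1, 1}; ∂L/∂y = 2(y + 4) = 0 at y ∈ {-4}.
The Hessian is diagonal: diag(L_xx, L_yy). Second derivatives: L_xx(-3)=480, L_xx(-2)=-180, L_xx(-1)=240, L_xx(1)=-1440; L_yy(-4)=2.
Saddle points occur where the two diagonal entries have opposite signs: (-2, -4), (1, -4). Count: 2.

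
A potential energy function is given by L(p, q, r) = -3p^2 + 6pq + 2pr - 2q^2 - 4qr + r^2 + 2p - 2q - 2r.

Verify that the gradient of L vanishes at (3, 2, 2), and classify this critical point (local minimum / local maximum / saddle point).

∇L = (-6p + 6q + 2r + 2, 6p - 4q - 4r - 2, 2p - 4q + 2r - 2); substituting (3, 2, 2) gives ∇L = (0, 0, 0), so (3, 2, 2) is indeed a critical point.
The Hessian is constant: H = [[-6, 6, 2], [6, -4, -4], [2, -4, 2]].
Leading principal minors: Δ₁ = -6, Δ₂ = -12, Δ₃ = -8.
The minors fit neither the all-positive nor the alternating-sign pattern, so H is indefinite: a saddle point.

saddle point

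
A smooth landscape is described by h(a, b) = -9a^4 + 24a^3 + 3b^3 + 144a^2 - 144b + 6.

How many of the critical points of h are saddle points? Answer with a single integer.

h separates as a function of a plus a function of b, so ∇h=0 decouples.
∂h/∂a = -36a(a - 4)(a + 2) = 0 at a ∈ {-2, 0, 4}; ∂h/∂b = 9(b - 4)(b + 4) = 0 at b ∈ {-4, 4}.
The Hessian is diagonal: diag(h_aa, h_bb). Second derivatives: h_aa(-2)=-432, h_aa(0)=288, h_aa(4)=-864; h_bb(-4)=-72, h_bb(4)=72.
Saddle points occur where the two diagonal entries have opposite signs: (-2, 4), (0, -4), (4, 4). Count: 3.

3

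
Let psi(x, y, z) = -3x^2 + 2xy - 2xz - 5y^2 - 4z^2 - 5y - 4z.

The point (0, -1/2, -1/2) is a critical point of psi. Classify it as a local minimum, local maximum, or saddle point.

The Hessian is constant: H = [[-6, 2, -2], [2, -10, 0], [-2, 0, -8]].
Leading principal minors: Δ₁ = -6, Δ₂ = 56, Δ₃ = -408.
The minors alternate sign starting negative (−, +, −), so H is negative definite: a local maximum.

local maximum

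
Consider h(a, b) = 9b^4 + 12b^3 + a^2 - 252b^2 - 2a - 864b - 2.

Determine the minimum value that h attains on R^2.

-4419

h(a,b) separates as P(a) + Q(b) − 2, so its minimum is min P + min Q − 2.
P'(a) = 2a - 2 vanishes at a ∈ {1}; Q'(b) = 36(b - 4)(b + 2)(b + 3) vanishes at b ∈ {-3, -2, 4}.
Local minima of P (where P''>0): P(1)=-1. Local minima of Q: Q(-3)=729, Q(4)=-4416.
So the global minimum of h is P(1) + Q(4) − 2 = -1 − 4416 − 2 = -4419, attained at (1, 4).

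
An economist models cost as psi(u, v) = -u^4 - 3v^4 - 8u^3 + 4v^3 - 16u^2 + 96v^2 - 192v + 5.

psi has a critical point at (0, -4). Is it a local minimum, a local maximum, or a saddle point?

The mixed partial ∂²psi/∂u∂v is 0, so the Hessian at any point is diag(psi_uu, psi_vv) = diag(-4(3u^2 + 12u + 8), 12(-3v^2 + 2v + 16)).
At (0, -4): H = diag(-32, -480).
Both eigenvalues are negative, so H is negative definite: a local maximum.

local maximum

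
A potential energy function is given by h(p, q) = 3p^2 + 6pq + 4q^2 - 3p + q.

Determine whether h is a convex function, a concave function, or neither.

convex

h is quadratic, so its Hessian is the constant matrix H = [[6, 6], [6, 8]].
det(H) = 12, tr(H) = 14.
det(H) > 0 and tr(H) > 0, so H is positive definite everywhere: convex.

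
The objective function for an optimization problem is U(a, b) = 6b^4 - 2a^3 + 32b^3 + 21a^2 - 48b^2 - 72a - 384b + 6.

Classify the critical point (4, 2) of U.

The mixed partial ∂²U/∂a∂b is 0, so the Hessian at any point is diag(U_aa, U_bb) = diag(6(-2a + 7), 24(3b^2 + 8b - 4)).
At (4, 2): H = diag(-6, 576).
The eigenvalues have opposite signs, so H is indefinite: a saddle point.

saddle point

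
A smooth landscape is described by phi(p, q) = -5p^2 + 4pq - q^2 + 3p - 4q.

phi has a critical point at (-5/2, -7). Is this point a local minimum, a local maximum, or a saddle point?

The Hessian of phi is constant: H = [[-10, 4], [4, -2]].
det(H) = (-10)·(-2) − 4² = 4.
det(H) > 0 and tr(H) = -12 < 0, so H is negative definite and the point is a local maximum.

local maximum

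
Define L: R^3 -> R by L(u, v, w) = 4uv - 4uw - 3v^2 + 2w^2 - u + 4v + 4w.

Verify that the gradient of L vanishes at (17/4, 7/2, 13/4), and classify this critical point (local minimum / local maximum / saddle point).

∇L = (4v - 4w - 1, 4u - 6v + 4, -4u + 4w + 4); substituting (17/4, 7/2, 13/4) gives ∇L = (0, 0, 0), so (17/4, 7/2, 13/4) is indeed a critical point.
The Hessian is constant: H = [[0, 4, -4], [4, -6, 0], [-4, 0, 4]].
Leading principal minors: Δ₁ = 0, Δ₂ = -16, Δ₃ = 32.
The minors fit neither the all-positive nor the alternating-sign pattern, so H is indefinite: a saddle point.

saddle point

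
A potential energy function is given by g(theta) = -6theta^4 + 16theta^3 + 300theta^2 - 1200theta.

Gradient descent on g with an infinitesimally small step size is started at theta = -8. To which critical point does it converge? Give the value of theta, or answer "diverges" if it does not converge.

g'(theta) = -24(theta - 5)(theta - 2)(theta + 5), so g'(-8) = 9360.
Gradient descent moves in the -g' direction, i.e. theta is decreasing.
There is no critical point below theta=-8, and g' keeps the same sign, so the iterate runs off to −∞.

diverges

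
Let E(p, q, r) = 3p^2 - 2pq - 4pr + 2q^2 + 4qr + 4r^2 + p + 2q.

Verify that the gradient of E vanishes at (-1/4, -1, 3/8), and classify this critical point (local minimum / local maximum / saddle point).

local minimum

∇E = (6p - 2q - 4r + 1, -2p + 4q + 4r + 2, -4p + 4q + 8r); substituting (-1/4, -1, 3/8) gives ∇E = (0, 0, 0), so (-1/4, -1, 3/8) is indeed a critical point.
The Hessian is constant: H = [[6, -2, -4], [-2, 4, 4], [-4, 4, 8]].
Leading principal minors: Δ₁ = 6, Δ₂ = 20, Δ₃ = 64.
All leading minors are positive, so H is positive definite: a local minimum.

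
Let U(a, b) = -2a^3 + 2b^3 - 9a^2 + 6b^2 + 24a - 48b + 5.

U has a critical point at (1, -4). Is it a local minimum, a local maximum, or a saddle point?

local maximum

The mixed partial ∂²U/∂a∂b is 0, so the Hessian at any point is diag(U_aa, U_bb) = diag(-6(2a + 3), 12(b + 1)).
At (1, -4): H = diag(-30, -36).
Both eigenvalues are negative, so H is negative definite: a local maximum.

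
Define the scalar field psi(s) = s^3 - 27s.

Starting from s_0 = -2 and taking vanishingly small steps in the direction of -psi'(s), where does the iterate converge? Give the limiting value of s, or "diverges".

psi'(s) = 3(s - 3)(s + 3), so psi'(-2) = -15.
Gradient descent moves in the -psi' direction, i.e. s is increasing.
The nearest critical point in that direction is s = 3, where psi'' = 18 > 0 (a local minimum). The iterate converges there.

3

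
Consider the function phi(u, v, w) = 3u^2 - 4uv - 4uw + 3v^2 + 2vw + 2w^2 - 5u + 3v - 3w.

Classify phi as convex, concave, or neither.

phi is quadratic, so its Hessian is the constant matrix H = [[6, -4, -4], [-4, 6, 2], [-4, 2, 4]].
Leading principal minors: 6, 20, 24.
All positive ⇒ H ≻ 0 ⇒ convex.

convex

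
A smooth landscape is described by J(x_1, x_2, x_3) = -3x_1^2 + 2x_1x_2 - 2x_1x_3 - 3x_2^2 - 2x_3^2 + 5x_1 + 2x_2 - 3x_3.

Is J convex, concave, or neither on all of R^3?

J is quadratic, so its Hessian is the constant matrix H = [[-6, 2, -2], [2, -6, 0], [-2, 0, -4]].
Leading principal minors: -6, 32, -104.
Signs alternate −, +, − ⇒ H ≺ 0 ⇒ concave.

concave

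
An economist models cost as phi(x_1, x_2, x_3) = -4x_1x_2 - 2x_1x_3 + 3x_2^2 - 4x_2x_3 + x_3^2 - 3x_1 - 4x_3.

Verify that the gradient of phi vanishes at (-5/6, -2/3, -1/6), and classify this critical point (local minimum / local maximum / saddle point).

∇phi = (-4x_2 - 2x_3 - 3, -4x_1 + 6x_2 - 4x_3, -2x_1 - 4x_2 + 2x_3 - 4); substituting (-5/6, -2/3, -1/6) gives ∇phi = (0, 0, 0), so (-5/6, -2/3, -1/6) is indeed a critical point.
The Hessian is constant: H = [[0, -4, -2], [-4, 6, -4], [-2, -4, 2]].
Leading principal minors: Δ₁ = 0, Δ₂ = -16, Δ₃ = -120.
The minors fit neither the all-positive nor the alternating-sign pattern, so H is indefinite: a saddle point.

saddle point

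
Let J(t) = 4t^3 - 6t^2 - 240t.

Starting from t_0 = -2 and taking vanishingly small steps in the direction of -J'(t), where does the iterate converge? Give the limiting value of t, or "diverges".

5

J'(t) = 12(t - 5)(t + 4), so J'(-2) = -168.
Gradient descent moves in the -J' direction, i.e. t is increasing.
The nearest critical point in that direction is t = 5, where J'' = 108 > 0 (a local minimum). The iterate converges there.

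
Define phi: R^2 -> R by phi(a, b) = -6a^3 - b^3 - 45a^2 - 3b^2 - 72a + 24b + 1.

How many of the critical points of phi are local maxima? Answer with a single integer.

phi separates as a function of a plus a function of b, so ∇phi=0 decouples.
∂phi/∂a = -18(a + 1)(a + 4) = 0 at a ∈ {-4, -1}; ∂phi/∂b = -3(b - 2)(b + 4) = 0 at b ∈ {-4, 2}.
The Hessian is diagonal: diag(phi_aa, phi_bb). Second derivatives: phi_aa(-4)=54, phi_aa(-1)=-54; phi_bb(-4)=18, phi_bb(2)=-18.
Local maxima occur where both diagonal entries negative: (-1, 2). Count: 1.

1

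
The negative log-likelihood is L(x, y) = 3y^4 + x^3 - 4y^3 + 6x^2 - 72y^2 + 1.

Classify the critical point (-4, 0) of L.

local maximum

The mixed partial ∂²L/∂x∂y is 0, so the Hessian at any point is diag(L_xx, L_yy) = diag(6(x + 2), 12(3y^2 - 2y - 12)).
At (-4, 0): H = diag(-12, -144).
Both eigenvalues are negative, so H is negative definite: a local maximum.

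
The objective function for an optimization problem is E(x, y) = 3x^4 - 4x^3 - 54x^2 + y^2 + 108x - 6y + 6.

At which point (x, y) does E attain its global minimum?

(-3, 3)

E(x,y) separates as P(x) + Q(y) + 6, so its minimum is min P + min Q + 6.
P'(x) = 12(x - 3)(x - 1)(x + 3) vanishes at x ∈ {-3, 1, 3}; Q'(y) = 2y - 6 vanishes at y ∈ {3}.
Local minima of P (where P''>0): P(-3)=-459, P(3)=-27. Local minima of Q: Q(3)=-9.
So the global minimum of E is P(-3) + Q(3) + 6 = -459 − 9 + 6 = -462, attained at (-3, 3).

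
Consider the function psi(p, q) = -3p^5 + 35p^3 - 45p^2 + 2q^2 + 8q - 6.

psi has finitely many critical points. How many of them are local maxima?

psi separates as a function of p plus a function of q, so ∇psi=0 decouples.
∂psi/∂p = -15p(p - 2)(p - 1)(p + 3) = 0 at p ∈ {-3, 0, 1, 2}; ∂psi/∂q = 4(q + 2) = 0 at q ∈ {-2}.
The Hessian is diagonal: diag(psi_pp, psi_qq). Second derivatives: psi_pp(-3)=900, psi_pp(0)=-90, psi_pp(1)=60, psi_pp(2)=-150; psi_qq(-2)=4.
Local maxima occur where both diagonal entries negative: none. Count: 0.

0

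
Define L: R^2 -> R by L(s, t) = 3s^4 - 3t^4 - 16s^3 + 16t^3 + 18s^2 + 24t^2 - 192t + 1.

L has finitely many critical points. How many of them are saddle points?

L separates as a function of s plus a function of t, so ∇L=0 decouples.
∂L/∂s = 12s(s - 3)(s - 1) = 0 at s ∈ {0, 1, 3}; ∂L/∂t = -12(t - 4)(t - 2)(t + 2) = 0 at t ∈ {-2, 2, 4}.
The Hessian is diagonal: diag(L_ss, L_tt). Second derivatives: L_ss(0)=36, L_ss(1)=-24, L_ss(3)=72; L_tt(-2)=-288, L_tt(2)=96, L_tt(4)=-144.
Saddle points occur where the two diagonal entries have opposite signs: (0, -2), (0, 4), (1, 2), (3, -2), (3, 4). Count: 5.

5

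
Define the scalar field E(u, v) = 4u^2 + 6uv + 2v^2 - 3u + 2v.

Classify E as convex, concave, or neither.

E is quadratic, so its Hessian is the constant matrix H = [[8, 6], [6, 4]].
det(H) = -4, tr(H) = 12.
det(H) < 0, so H is indefinite: neither convex nor concave.

neither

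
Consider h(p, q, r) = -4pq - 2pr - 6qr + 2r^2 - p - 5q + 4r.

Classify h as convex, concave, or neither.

h is quadratic, so its Hessian is the constant matrix H = [[0, -4, -2], [-4, 0, -6], [-2, -6, 4]].
Leading principal minors: 0, -16, -160.
Neither pattern holds ⇒ H is indefinite ⇒ neither convex nor concave.

neither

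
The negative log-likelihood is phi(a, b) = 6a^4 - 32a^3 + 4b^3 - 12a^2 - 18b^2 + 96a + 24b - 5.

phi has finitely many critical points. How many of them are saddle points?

phi separates as a function of a plus a function of b, so ∇phi=0 decouples.
∂phi/∂a = 24(a - 4)(a - 1)(a + 1) = 0 at a ∈ {-1, 1, 4}; ∂phi/∂b = 12(b - 2)(b - 1) = 0 at b ∈ {1, 2}.
The Hessian is diagonal: diag(phi_aa, phi_bb). Second derivatives: phi_aa(-1)=240, phi_aa(1)=-144, phi_aa(4)=360; phi_bb(1)=-12, phi_bb(2)=12.
Saddle points occur where the two diagonal entries have opposite signs: (-1, 1), (1, 2), (4, 1). Count: 3.

3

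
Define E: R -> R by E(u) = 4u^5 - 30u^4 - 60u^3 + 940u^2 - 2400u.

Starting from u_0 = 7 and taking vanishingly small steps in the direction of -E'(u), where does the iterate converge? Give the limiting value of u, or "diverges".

E'(u) = 20(u - 5)(u - 3)(u - 2)(u + 4), so E'(7) = 8800.
Gradient descent moves in the -E' direction, i.e. u is decreasing.
The nearest critical point in that direction is u = 5, where E'' = 1080 > 0 (a local minimum). The iterate converges there.

5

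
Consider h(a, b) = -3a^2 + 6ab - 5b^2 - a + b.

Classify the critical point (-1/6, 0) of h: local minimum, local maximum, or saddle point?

The Hessian of h is constant: H = [[-6, 6], [6, -10]].
det(H) = (-6)·(-10) − 6² = 24.
det(H) > 0 and tr(H) = -16 < 0, so H is negative definite and the point is a local maximum.

local maximum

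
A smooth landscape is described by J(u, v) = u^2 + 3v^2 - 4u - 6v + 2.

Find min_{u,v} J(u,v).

J(u,v) separates as P(u) + Q(v) + 2, so its minimum is min P + min Q + 2.
P'(u) = 2u - 4 vanishes at u ∈ {2}; Q'(v) = 6v - 6 vanishes at v ∈ {1}.
Local minima of P (where P''>0): P(2)=-4. Local minima of Q: Q(1)=-3.
So the global minimum of J is P(2) + Q(1) + 2 = -4 − 3 + 2 = -5, attained at (2, 1).

-5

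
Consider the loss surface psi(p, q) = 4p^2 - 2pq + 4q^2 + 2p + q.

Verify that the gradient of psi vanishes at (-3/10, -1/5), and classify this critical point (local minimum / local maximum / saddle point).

∇psi = (8p - 2q + 2, -2p + 8q + 1); substituting (-3/10, -1/5) gives ∇psi = (0, 0), so (-3/10, -1/5) is indeed a critical point.
The Hessian of psi is constant: H = [[8, -2], [-2, 8]].
det(H) = 8·8 − (-2)² = 60.
det(H) > 0 and tr(H) = 16 > 0, so H is positive definite and the point is a local minimum.

local minimum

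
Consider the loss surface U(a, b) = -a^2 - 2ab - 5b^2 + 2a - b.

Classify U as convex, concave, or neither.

U is quadratic, so its Hessian is the constant matrix H = [[-2, -2], [-2, -10]].
det(H) = 16, tr(H) = -12.
det(H) > 0 and tr(H) < 0, so H is negative definite everywhere: concave.

concave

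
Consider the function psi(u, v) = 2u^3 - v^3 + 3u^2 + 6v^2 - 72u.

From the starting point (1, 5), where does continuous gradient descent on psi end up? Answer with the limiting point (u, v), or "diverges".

diverges

psi is separable, so gradient descent decouples: u follows -∂psi/∂u, v follows -∂psi/∂v.
∂psi/∂u = 6(u - 3)(u + 4); at u=1 this is -60, so u increases.
∂psi/∂v = -3v(v - 4); at v=5 this is -15, so v increases.
The v-coordinate has no critical point in that direction and runs off to infinity.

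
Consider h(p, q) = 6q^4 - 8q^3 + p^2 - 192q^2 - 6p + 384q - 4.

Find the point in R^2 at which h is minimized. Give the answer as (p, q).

(3, -4)

h(p,q) separates as A(p) + B(q) − 4, so its minimum is min A + min B − 4.
A'(p) = 2p - 6 vanishes at p ∈ {3}; B'(q) = 24(q - 4)(q - 1)(q + 4) vanishes at q ∈ {-4, 1, 4}.
Local minima of A (where A''>0): A(3)=-9. Local minima of B: B(-4)=-2560, B(4)=-512.
So the global minimum of h is A(3) + B(-4) − 4 = -9 − 2560 − 4 = -2573, attained at (3, -4).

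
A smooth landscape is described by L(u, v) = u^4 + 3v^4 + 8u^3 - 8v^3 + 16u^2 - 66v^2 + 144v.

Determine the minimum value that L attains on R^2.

-567

L(u,v) separates as P(u) + Q(v), so its minimum is min P + min Q.
P'(u) = 4u(u + 2)(u + 4) vanishes at u ∈ {-4, -2, 0}; Q'(v) = 12(v - 4)(v - 1)(v + 3) vanishes at v ∈ {-3, 1, 4}.
Local minima of P (where P''>0): P(-4)=0, P(0)=0. Local minima of Q: Q(-3)=-567, Q(4)=-224.
So the global minimum of L is P(-4) + Q(-3) = 0 − 567 = -567, attained at (-4, -3).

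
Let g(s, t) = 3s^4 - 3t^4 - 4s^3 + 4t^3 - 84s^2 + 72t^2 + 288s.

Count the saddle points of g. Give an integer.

5

g separates as a function of s plus a function of t, so ∇g=0 decouples.
∂g/∂s = 12(s - 3)(s - 2)(s + 4) = 0 at s ∈ {-4, 2, 3}; ∂g/∂t = -12t(t - 4)(t + 3) = 0 at t ∈ {-3, 0, 4}.
The Hessian is diagonal: diag(g_ss, g_tt). Second derivatives: g_ss(-4)=504, g_ss(2)=-72, g_ss(3)=84; g_tt(-3)=-252, g_tt(0)=144, g_tt(4)=-336.
Saddle points occur where the two diagonal entries have opposite signs: (-4, -3), (-4, 4), (2, 0), (3, -3), (3, 4). Count: 5.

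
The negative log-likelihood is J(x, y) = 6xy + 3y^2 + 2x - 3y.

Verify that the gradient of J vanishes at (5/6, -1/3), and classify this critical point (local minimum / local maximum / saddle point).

∇J = (6y + 2, 6x + 6y - 3); substituting (5/6, -1/3) gives ∇J = (0, 0), so (5/6, -1/3) is indeed a critical point.
The Hessian of J is constant: H = [[0, 6], [6, 6]].
det(H) = 0·6 − 6² = -36.
Since det(H) < 0, H is indefinite and the critical point is a saddle point.

saddle point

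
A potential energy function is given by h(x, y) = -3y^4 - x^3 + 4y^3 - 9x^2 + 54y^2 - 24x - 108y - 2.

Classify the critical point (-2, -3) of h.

local maximum

The mixed partial ∂²h/∂x∂y is 0, so the Hessian at any point is diag(h_xx, h_yy) = diag(-6(x + 3), 12(-3y^2 + 2y + 9)).
At (-2, -3): H = diag(-6, -288).
Both eigenvalues are negative, so H is negative definite: a local maximum.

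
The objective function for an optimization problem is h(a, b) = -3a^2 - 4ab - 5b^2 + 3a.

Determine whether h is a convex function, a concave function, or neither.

concave

h is quadratic, so its Hessian is the constant matrix H = [[-6, -4], [-4, -10]].
det(H) = 44, tr(H) = -16.
det(H) > 0 and tr(H) < 0, so H is negative definite everywhere: concave.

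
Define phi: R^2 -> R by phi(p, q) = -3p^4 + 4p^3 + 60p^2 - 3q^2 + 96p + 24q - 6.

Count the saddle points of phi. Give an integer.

1

phi separates as a function of p plus a function of q, so ∇phi=0 decouples.
∂phi/∂p = -12(p - 4)(p + 1)(p + 2) = 0 at p ∈ {-2, -1, 4}; ∂phi/∂q = -6(q - 4) = 0 at q ∈ {4}.
The Hessian is diagonal: diag(phi_pp, phi_qq). Second derivatives: phi_pp(-2)=-72, phi_pp(-1)=60, phi_pp(4)=-360; phi_qq(4)=-6.
Saddle points occur where the two diagonal entries have opposite signs: (-1, 4). Count: 1.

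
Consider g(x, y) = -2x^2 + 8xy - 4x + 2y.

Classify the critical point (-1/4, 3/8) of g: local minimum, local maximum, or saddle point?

The Hessian of g is constant: H = [[-4, 8], [8, 0]].
det(H) = (-4)·0 − 8² = -64.
Since det(H) < 0, H is indefinite and the critical point is a saddle point.

saddle point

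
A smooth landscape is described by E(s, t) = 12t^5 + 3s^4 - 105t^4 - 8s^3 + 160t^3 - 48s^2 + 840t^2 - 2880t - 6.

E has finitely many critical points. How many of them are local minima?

4

E separates as a function of s plus a function of t, so ∇E=0 decouples.
∂E/∂s = 12s(s - 4)(s + 2) = 0 at s ∈ {-2, 0, 4}; ∂E/∂t = 60(t - 4)(t - 3)(t - 2)(t + 2) = 0 at t ∈ {-2, 2, 3, 4}.
The Hessian is diagonal: diag(E_ss, E_tt). Second derivatives: E_ss(-2)=144, E_ss(0)=-96, E_ss(4)=288; E_tt(-2)=-7200, E_tt(2)=480, E_tt(3)=-300, E_tt(4)=720.
Local minima occur where both diagonal entries positive: (-2, 2), (-2, 4), (4, 2), (4, 4). Count: 4.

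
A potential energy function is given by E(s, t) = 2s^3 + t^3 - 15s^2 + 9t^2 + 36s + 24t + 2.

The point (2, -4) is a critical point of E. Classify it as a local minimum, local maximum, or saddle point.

local maximum

The mixed partial ∂²E/∂s∂t is 0, so the Hessian at any point is diag(E_ss, E_tt) = diag(6(2s - 5), 6(t + 3)).
At (2, -4): H = diag(-6, -6).
Both eigenvalues are negative, so H is negative definite: a local maximum.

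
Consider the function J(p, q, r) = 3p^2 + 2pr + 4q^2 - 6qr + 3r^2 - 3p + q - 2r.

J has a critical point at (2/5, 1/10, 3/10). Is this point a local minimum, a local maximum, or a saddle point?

local minimum

The Hessian is constant: H = [[6, 0, 2], [0, 8, -6], [2, -6, 6]].
Leading principal minors: Δ₁ = 6, Δ₂ = 48, Δ₃ = 40.
All leading minors are positive, so H is positive definite: a local minimum.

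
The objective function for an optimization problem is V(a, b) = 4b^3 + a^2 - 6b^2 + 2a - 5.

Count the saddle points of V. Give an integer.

V separates as a function of a plus a function of b, so ∇V=0 decouples.
∂V/∂a = 2(a + 1) = 0 at a ∈ {-1}; ∂V/∂b = 12b(b - 1) = 0 at b ∈ {0, 1}.
The Hessian is diagonal: diag(V_aa, V_bb). Second derivatives: V_aa(-1)=2; V_bb(0)=-12, V_bb(1)=12.
Saddle points occur where the two diagonal entries have opposite signs: (-1, 0). Count: 1.

1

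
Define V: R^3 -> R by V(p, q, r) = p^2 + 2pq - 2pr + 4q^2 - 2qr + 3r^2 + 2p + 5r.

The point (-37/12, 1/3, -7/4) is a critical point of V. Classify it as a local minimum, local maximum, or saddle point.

local minimum

The Hessian is constant: H = [[2, 2, -2], [2, 8, -2], [-2, -2, 6]].
Leading principal minors: Δ₁ = 2, Δ₂ = 12, Δ₃ = 48.
All leading minors are positive, so H is positive definite: a local minimum.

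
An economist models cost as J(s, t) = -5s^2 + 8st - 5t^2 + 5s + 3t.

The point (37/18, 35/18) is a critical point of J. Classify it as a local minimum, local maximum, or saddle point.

The Hessian of J is constant: H = [[-10, 8], [8, -10]].
det(H) = (-10)·(-10) − 8² = 36.
det(H) > 0 and tr(H) = -20 < 0, so H is negative definite and the point is a local maximum.

local maximum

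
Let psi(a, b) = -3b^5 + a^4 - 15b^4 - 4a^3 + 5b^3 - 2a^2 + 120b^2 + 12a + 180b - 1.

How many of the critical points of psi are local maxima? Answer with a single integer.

2

psi separates as a function of a plus a function of b, so ∇psi=0 decouples.
∂psi/∂a = 4(a - 3)(a - 1)(a + 1) = 0 at a ∈ {-1, 1, 3}; ∂psi/∂b = -15(b - 2)(b + 1)(b + 2)(b + 3) = 0 at b ∈ {-3, -2, -1, 2}.
The Hessian is diagonal: diag(psi_aa, psi_bb). Second derivatives: psi_aa(-1)=32, psi_aa(1)=-16, psi_aa(3)=32; psi_bb(-3)=150, psi_bb(-2)=-60, psi_bb(-1)=90, psi_bb(2)=-900.
Local maxima occur where both diagonal entries negative: (1, -2), (1, 2). Count: 2.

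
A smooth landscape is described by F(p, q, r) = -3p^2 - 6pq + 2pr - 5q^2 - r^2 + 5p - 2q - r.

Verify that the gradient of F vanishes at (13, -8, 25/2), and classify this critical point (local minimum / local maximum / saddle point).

local maximum

∇F = (-6p - 6q + 2r + 5, -6p - 10q - 2, 2p - 2r - 1); substituting (13, -8, 25/2) gives ∇F = (0, 0, 0), so (13, -8, 25/2) is indeed a critical point.
The Hessian is constant: H = [[-6, -6, 2], [-6, -10, 0], [2, 0, -2]].
Leading principal minors: Δ₁ = -6, Δ₂ = 24, Δ₃ = -8.
The minors alternate sign starting negative (−, +, −), so H is negative definite: a local maximum.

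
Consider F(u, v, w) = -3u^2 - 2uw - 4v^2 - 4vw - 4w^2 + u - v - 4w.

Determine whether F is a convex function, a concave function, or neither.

F is quadratic, so its Hessian is the constant matrix H = [[-6, 0, -2], [0, -8, -4], [-2, -4, -8]].
Leading principal minors: -6, 48, -256.
Signs alternate −, +, − ⇒ H ≺ 0 ⇒ concave.

concave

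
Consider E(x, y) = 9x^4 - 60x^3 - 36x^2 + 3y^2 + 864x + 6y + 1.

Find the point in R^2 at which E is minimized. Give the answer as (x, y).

E(x,y) separates as P(x) + Q(y) + 1, so its minimum is min P + min Q + 1.
P'(x) = 36(x - 4)(x - 3)(x + 2) vanishes at x ∈ {-2, 3, 4}; Q'(y) = 6y + 6 vanishes at y ∈ {-1}.
Local minima of P (where P''>0): P(-2)=-1248, P(4)=1344. Local minima of Q: Q(-1)=-3.
So the global minimum of E is P(-2) + Q(-1) + 1 = -1248 − 3 + 1 = -1250, attained at (-2, -1).

(-2, -1)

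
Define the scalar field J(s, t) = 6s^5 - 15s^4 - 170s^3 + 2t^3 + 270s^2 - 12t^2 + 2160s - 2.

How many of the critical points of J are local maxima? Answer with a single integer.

2

J separates as a function of s plus a function of t, so ∇J=0 decouples.
∂J/∂s = 30(s - 4)(s - 3)(s + 2)(s + 3) = 0 at s ∈ {-3, -2, 3, 4}; ∂J/∂t = 6t(t - 4) = 0 at t ∈ {0, 4}.
The Hessian is diagonal: diag(J_ss, J_tt). Second derivatives: J_ss(-3)=-1260, J_ss(-2)=900, J_ss(3)=-900, J_ss(4)=1260; J_tt(0)=-24, J_tt(4)=24.
Local maxima occur where both diagonal entries negative: (-3, 0), (3, 0). Count: 2.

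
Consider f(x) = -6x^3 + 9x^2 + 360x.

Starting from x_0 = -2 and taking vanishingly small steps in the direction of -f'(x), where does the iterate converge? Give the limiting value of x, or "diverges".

-4

f'(x) = -18(x - 5)(x + 4), so f'(-2) = 252.
Gradient descent moves in the -f' direction, i.e. x is decreasing.
The nearest critical point in that direction is x = -4, where f'' = 162 > 0 (a local minimum). The iterate converges there.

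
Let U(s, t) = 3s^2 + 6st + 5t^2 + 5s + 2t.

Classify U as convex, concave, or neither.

convex

U is quadratic, so its Hessian is the constant matrix H = [[6, 6], [6, 10]].
det(H) = 24, tr(H) = 16.
det(H) > 0 and tr(H) > 0, so H is positive definite everywhere: convex.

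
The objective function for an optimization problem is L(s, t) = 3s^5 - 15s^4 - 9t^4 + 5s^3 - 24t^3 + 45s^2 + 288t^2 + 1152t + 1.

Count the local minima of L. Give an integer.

2

L separates as a function of s plus a function of t, so ∇L=0 decouples.
∂L/∂s = 15s(s - 3)(s - 2)(s + 1) = 0 at s ∈ {-1, 0, 2, 3}; ∂L/∂t = -36(t - 4)(t + 2)(t + 4) = 0 at t ∈ {-4, -2, 4}.
The Hessian is diagonal: diag(L_ss, L_tt). Second derivatives: L_ss(-1)=-180, L_ss(0)=90, L_ss(2)=-90, L_ss(3)=180; L_tt(-4)=-576, L_tt(-2)=432, L_tt(4)=-1728.
Local minima occur where both diagonal entries positive: (0, -2), (3, -2). Count: 2.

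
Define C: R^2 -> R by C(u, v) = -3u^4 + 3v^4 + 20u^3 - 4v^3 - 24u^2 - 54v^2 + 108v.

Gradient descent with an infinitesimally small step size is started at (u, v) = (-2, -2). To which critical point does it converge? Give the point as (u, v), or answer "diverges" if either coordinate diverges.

C is separable, so gradient descent decouples: u follows -∂C/∂u, v follows -∂C/∂v.
∂C/∂u = -12u(u - 4)(u - 1); at u=-2 this is 432, so u decreases.
∂C/∂v = 12(v - 3)(v - 1)(v + 3); at v=-2 this is 180, so v decreases.
The u-coordinate has no critical point in that direction and runs off to infinity.

diverges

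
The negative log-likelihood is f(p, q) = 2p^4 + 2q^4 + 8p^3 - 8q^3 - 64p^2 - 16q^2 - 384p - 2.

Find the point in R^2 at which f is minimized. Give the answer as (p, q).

f(p,q) separates as A(p) + B(q) − 2, so its minimum is min A + min B − 2.
A'(p) = 8(p - 4)(p + 3)(p + 4) vanishes at p ∈ {-4, -3, 4}; B'(q) = 8q(q - 4)(q + 1) vanishes at q ∈ {-1, 0, 4}.
Local minima of A (where A''>0): A(-4)=512, A(4)=-1536. Local minima of B: B(-1)=-6, B(4)=-256.
So the global minimum of f is A(4) + B(4) − 2 = -1536 − 256 − 2 = -1794, attained at (4, 4).

(4, 4)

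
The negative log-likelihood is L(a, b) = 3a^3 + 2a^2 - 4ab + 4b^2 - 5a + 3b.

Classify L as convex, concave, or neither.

neither

The term 3a^3 is cubic, so the Hessian is not constant.
∂²L/∂a² = 18a + 4, which takes both signs as a varies (negative for sufficiently negative a). A diagonal entry of the Hessian changing sign means the Hessian is neither positive- nor negative-semidefinite on all of R^2.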